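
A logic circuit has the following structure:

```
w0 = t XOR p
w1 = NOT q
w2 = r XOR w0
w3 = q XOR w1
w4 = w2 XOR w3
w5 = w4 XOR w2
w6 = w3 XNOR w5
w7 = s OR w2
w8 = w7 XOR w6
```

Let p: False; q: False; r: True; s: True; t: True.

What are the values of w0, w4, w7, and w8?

w0 = t XOR p = True XOR False = True
w1 = NOT q = NOT False = True
w2 = r XOR w0 = True XOR True = False
w3 = q XOR w1 = False XOR True = True
w4 = w2 XOR w3 = False XOR True = True
w5 = w4 XOR w2 = True XOR False = True
w6 = w3 XNOR w5 = True XNOR True = True
w7 = s OR w2 = True OR False = True
w8 = w7 XOR w6 = True XOR True = False

w0 = True, w4 = True, w7 = True, w8 = False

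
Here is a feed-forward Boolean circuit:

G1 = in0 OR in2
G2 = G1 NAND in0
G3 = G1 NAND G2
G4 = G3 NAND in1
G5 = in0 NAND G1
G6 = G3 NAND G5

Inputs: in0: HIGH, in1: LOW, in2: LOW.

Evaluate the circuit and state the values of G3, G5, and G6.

G3 = HIGH; G5 = LOW; G6 = HIGH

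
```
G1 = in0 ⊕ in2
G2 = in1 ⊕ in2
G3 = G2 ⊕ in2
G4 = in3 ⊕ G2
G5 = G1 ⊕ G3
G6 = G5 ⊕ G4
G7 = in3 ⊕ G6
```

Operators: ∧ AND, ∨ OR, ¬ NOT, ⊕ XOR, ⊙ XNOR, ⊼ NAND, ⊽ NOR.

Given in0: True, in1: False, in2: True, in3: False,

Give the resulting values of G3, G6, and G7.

G1 = in0 XOR in2 = True XOR True = False
G2 = in1 XOR in2 = False XOR True = True
G3 = G2 XOR in2 = True XOR True = False
G4 = in3 XOR G2 = False XOR True = True
G5 = G1 XOR G3 = False XOR False = False
G6 = G5 XOR G4 = False XOR True = True
G7 = in3 XOR G6 = False XOR True = True

G3 = False  G6 = True  G7 = True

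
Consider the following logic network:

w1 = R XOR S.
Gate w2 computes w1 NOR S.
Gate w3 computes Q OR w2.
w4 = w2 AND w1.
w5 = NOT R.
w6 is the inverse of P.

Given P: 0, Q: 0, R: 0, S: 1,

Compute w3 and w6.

w3 = 0, w6 = 1

w1 = R XOR S = 0 XOR 1 = 1
w2 = w1 NOR S = 1 NOR 1 = 0
w3 = Q OR w2 = 0 OR 0 = 0
w6 = NOT P = NOT 0 = 1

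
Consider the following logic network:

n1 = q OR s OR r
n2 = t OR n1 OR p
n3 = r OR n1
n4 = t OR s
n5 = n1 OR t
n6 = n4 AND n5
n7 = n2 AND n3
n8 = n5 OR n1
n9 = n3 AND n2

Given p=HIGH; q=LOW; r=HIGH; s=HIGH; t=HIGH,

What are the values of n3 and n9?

n3 = HIGH  n9 = HIGH

n1 = q OR s OR r = LOW OR HIGH OR HIGH = HIGH
n2 = t OR n1 OR p = HIGH OR HIGH OR HIGH = HIGH
n3 = r OR n1 = HIGH OR HIGH = HIGH
n9 = n3 AND n2 = HIGH AND HIGH = HIGH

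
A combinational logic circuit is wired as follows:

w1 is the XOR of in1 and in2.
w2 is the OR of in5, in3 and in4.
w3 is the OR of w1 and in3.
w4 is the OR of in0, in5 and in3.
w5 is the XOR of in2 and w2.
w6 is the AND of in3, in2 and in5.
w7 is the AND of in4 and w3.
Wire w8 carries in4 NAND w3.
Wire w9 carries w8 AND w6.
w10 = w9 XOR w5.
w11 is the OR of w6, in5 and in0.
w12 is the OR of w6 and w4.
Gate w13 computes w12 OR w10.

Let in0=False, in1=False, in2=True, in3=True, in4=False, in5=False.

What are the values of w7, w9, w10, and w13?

w1 = in1 XOR in2 = False XOR True = True
w2 = in5 OR in3 OR in4 = False OR True OR False = True
w3 = w1 OR in3 = True OR True = True
w4 = in0 OR in5 OR in3 = False OR False OR True = True
w5 = in2 XOR w2 = True XOR True = False
w6 = in3 AND in2 AND in5 = True AND True AND False = False
w7 = in4 AND w3 = False AND True = False
w8 = in4 NAND w3 = False NAND True = True
w9 = w8 AND w6 = True AND False = False
w10 = w9 XOR w5 = False XOR False = False
w12 = w6 OR w4 = False OR True = True
w13 = w12 OR w10 = True OR False = True

w7 = False; w9 = False; w10 = False; w13 = True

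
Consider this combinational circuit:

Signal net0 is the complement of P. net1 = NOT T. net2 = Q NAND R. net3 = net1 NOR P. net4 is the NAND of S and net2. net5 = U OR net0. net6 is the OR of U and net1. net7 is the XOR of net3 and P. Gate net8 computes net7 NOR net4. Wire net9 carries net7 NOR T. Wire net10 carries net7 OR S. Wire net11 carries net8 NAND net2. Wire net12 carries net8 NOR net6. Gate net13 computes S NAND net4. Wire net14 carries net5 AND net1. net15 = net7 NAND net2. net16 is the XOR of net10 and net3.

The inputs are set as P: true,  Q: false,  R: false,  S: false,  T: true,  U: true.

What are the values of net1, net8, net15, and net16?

net1 = false  net8 = false  net15 = false  net16 = true

net1 = NOT T = NOT true = false
net2 = Q NAND R = false NAND false = true
net3 = net1 NOR P = false NOR true = false
net4 = S NAND net2 = false NAND true = true
net7 = net3 XOR P = false XOR true = true
net8 = net7 NOR net4 = true NOR true = false
net10 = net7 OR S = true OR false = true
net15 = net7 NAND net2 = true NAND true = false
net16 = net10 XOR net3 = true XOR false = true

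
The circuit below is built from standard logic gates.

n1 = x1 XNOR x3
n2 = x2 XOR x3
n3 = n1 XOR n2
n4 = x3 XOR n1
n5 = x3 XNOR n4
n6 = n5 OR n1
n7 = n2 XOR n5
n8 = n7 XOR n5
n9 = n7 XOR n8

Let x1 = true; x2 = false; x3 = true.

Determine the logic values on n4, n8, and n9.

n1 = x1 XNOR x3 = true XNOR true = true
n2 = x2 XOR x3 = false XOR true = true
n4 = x3 XOR n1 = true XOR true = false
n5 = x3 XNOR n4 = true XNOR false = false
n7 = n2 XOR n5 = true XOR false = true
n8 = n7 XOR n5 = true XOR false = true
n9 = n7 XOR n8 = true XOR true = false

n4 = false  n8 = true  n9 = false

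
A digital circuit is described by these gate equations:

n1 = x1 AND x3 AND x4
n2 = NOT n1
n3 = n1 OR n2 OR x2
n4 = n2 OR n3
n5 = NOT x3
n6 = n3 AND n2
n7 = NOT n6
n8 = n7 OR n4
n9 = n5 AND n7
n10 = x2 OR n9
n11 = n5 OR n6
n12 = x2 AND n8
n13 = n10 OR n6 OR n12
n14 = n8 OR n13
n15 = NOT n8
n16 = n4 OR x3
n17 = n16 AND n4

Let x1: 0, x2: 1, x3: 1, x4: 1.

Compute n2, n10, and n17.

n2 = 1; n10 = 1; n17 = 1

n1 = x1 AND x3 AND x4 = 0 AND 1 AND 1 = 0
n2 = NOT n1 = NOT 0 = 1
n3 = n1 OR n2 OR x2 = 0 OR 1 OR 1 = 1
n4 = n2 OR n3 = 1 OR 1 = 1
n5 = NOT x3 = NOT 1 = 0
n6 = n3 AND n2 = 1 AND 1 = 1
n7 = NOT n6 = NOT 1 = 0
n9 = n5 AND n7 = 0 AND 0 = 0
n10 = x2 OR n9 = 1 OR 0 = 1
n16 = n4 OR x3 = 1 OR 1 = 1
n17 = n16 AND n4 = 1 AND 1 = 1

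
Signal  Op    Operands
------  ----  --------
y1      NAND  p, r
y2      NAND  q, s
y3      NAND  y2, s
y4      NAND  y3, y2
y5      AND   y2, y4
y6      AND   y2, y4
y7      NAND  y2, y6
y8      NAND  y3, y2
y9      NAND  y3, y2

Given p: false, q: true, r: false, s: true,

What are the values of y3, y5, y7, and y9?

y2 = q NAND s = true NAND true = false
y3 = y2 NAND s = false NAND true = true
y4 = y3 NAND y2 = true NAND false = true
y5 = y2 AND y4 = false AND true = false
y6 = y2 AND y4 = false AND true = false
y7 = y2 NAND y6 = false NAND false = true
y9 = y3 NAND y2 = true NAND false = true

y3 = true, y5 = false, y7 = true, y9 = true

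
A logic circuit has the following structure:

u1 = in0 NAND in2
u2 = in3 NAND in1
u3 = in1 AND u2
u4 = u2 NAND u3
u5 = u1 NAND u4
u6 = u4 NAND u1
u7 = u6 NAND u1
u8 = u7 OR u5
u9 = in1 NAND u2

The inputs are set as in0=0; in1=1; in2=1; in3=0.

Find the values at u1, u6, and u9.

u1 = 1  u6 = 1  u9 = 0

u1 = in0 NAND in2 = 0 NAND 1 = 1
u2 = in3 NAND in1 = 0 NAND 1 = 1
u3 = in1 AND u2 = 1 AND 1 = 1
u4 = u2 NAND u3 = 1 NAND 1 = 0
u6 = u4 NAND u1 = 0 NAND 1 = 1
u9 = in1 NAND u2 = 1 NAND 1 = 0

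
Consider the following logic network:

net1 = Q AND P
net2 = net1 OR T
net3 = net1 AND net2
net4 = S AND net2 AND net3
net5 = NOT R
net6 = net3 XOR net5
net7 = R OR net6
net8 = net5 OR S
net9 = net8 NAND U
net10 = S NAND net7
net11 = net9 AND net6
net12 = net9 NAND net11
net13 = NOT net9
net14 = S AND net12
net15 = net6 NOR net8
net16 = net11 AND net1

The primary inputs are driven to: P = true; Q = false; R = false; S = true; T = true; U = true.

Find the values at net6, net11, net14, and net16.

net6 = true  net11 = false  net14 = true  net16 = false

net1 = Q AND P = false AND true = false
net2 = net1 OR T = false OR true = true
net3 = net1 AND net2 = false AND true = false
net5 = NOT R = NOT false = true
net6 = net3 XOR net5 = false XOR true = true
net8 = net5 OR S = true OR true = true
net9 = net8 NAND U = true NAND true = false
net11 = net9 AND net6 = false AND true = false
net12 = net9 NAND net11 = false NAND false = true
net14 = S AND net12 = true AND true = true
net16 = net11 AND net1 = false AND false = false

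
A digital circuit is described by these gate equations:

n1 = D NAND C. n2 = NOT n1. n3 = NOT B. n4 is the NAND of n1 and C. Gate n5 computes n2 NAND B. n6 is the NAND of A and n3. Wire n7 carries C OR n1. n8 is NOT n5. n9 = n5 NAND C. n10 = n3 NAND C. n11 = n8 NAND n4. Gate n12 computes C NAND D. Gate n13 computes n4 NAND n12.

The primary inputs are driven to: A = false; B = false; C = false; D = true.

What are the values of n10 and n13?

n10 = true, n13 = false

n1 = D NAND C = true NAND false = true
n3 = NOT B = NOT false = true
n4 = n1 NAND C = true NAND false = true
n10 = n3 NAND C = true NAND false = true
n12 = C NAND D = false NAND true = true
n13 = n4 NAND n12 = true NAND true = false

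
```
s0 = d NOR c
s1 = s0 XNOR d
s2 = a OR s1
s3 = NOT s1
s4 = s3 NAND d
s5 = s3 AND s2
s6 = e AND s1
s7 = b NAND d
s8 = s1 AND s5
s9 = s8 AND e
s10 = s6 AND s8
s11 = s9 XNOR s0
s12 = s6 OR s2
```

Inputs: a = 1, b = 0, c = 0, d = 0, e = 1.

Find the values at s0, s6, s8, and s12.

s0 = 1  s6 = 0  s8 = 0  s12 = 1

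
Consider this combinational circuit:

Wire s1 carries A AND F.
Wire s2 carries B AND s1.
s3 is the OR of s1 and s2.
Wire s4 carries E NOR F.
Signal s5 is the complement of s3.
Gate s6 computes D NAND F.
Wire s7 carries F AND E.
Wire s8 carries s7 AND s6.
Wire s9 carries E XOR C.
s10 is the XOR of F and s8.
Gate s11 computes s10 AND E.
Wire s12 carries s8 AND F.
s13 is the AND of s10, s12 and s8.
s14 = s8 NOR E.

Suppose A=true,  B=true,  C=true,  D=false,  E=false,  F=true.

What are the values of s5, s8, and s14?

s5 = false, s8 = false, s14 = true

s1 = A AND F = true AND true = true
s2 = B AND s1 = true AND true = true
s3 = s1 OR s2 = true OR true = true
s5 = NOT s3 = NOT true = false
s6 = D NAND F = false NAND true = true
s7 = F AND E = true AND false = false
s8 = s7 AND s6 = false AND true = false
s14 = s8 NOR E = false NOR false = true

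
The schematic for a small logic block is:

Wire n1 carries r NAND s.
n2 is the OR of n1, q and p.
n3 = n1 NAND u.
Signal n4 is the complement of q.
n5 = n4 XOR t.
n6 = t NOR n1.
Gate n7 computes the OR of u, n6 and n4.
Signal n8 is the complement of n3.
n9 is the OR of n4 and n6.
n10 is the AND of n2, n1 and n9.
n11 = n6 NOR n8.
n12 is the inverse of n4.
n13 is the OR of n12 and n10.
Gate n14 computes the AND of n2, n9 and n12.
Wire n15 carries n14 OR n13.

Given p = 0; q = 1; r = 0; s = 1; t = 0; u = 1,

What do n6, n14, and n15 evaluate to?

n6 = 0  n14 = 0  n15 = 1

n1 = r NAND s = 0 NAND 1 = 1
n2 = n1 OR q OR p = 1 OR 1 OR 0 = 1
n4 = NOT q = NOT 1 = 0
n6 = t NOR n1 = 0 NOR 1 = 0
n9 = n4 OR n6 = 0 OR 0 = 0
n10 = n2 AND n1 AND n9 = 1 AND 1 AND 0 = 0
n12 = NOT n4 = NOT 0 = 1
n13 = n12 OR n10 = 1 OR 0 = 1
n14 = n2 AND n9 AND n12 = 1 AND 0 AND 1 = 0
n15 = n14 OR n13 = 0 OR 1 = 1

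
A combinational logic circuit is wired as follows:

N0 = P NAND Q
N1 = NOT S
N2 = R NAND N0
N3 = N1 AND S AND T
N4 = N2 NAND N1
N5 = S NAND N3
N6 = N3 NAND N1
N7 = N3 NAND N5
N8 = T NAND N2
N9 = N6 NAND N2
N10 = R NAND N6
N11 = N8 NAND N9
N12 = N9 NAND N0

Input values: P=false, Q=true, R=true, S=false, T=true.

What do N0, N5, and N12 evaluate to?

N0 = P NAND Q = false NAND true = true
N1 = NOT S = NOT false = true
N2 = R NAND N0 = true NAND true = false
N3 = N1 AND S AND T = true AND false AND true = false
N5 = S NAND N3 = false NAND false = true
N6 = N3 NAND N1 = false NAND true = true
N9 = N6 NAND N2 = true NAND false = true
N12 = N9 NAND N0 = true NAND true = false

N0 = true, N5 = true, N12 = false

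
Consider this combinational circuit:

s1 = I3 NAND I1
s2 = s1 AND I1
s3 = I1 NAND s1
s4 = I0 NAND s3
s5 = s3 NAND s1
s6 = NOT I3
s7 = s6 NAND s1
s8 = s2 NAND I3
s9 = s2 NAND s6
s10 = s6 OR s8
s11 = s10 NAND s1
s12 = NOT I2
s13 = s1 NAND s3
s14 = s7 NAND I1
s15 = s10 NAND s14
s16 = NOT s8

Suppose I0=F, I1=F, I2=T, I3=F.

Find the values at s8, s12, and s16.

s8 = T, s12 = F, s16 = F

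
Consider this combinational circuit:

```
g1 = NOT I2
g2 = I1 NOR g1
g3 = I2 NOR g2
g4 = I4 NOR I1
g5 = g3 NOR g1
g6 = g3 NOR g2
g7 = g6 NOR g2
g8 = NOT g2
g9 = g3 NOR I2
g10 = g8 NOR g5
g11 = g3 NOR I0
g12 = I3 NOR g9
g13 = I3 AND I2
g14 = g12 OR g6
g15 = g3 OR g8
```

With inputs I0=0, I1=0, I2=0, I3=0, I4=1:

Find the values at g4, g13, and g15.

g4 = 0  g13 = 0  g15 = 1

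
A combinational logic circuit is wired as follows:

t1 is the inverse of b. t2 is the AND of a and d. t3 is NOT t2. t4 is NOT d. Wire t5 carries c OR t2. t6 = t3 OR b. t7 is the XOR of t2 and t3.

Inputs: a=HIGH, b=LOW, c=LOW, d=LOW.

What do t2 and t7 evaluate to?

t2 = a AND d = HIGH AND LOW = LOW
t3 = NOT t2 = NOT LOW = HIGH
t7 = t2 XOR t3 = LOW XOR HIGH = HIGH

t2 = LOW; t7 = HIGH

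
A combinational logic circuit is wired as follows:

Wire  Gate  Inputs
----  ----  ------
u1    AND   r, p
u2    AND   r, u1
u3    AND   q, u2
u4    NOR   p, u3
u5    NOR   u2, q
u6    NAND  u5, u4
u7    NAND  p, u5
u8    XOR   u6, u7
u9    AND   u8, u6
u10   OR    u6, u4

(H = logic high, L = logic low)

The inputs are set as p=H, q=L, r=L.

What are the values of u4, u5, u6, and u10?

u4 = L; u5 = H; u6 = H; u10 = H

u1 = r AND p = L AND H = L
u2 = r AND u1 = L AND L = L
u3 = q AND u2 = L AND L = L
u4 = p NOR u3 = H NOR L = L
u5 = u2 NOR q = L NOR L = H
u6 = u5 NAND u4 = H NAND L = H
u10 = u6 OR u4 = H OR L = H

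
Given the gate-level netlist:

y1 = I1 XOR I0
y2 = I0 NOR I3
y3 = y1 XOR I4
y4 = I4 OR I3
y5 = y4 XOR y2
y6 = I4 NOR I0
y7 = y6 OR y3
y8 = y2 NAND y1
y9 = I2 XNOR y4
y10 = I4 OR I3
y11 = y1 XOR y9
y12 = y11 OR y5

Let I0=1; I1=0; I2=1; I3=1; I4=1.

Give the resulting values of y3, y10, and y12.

y3 = 0, y10 = 1, y12 = 1

y1 = I1 XOR I0 = 0 XOR 1 = 1
y2 = I0 NOR I3 = 1 NOR 1 = 0
y3 = y1 XOR I4 = 1 XOR 1 = 0
y4 = I4 OR I3 = 1 OR 1 = 1
y5 = y4 XOR y2 = 1 XOR 0 = 1
y9 = I2 XNOR y4 = 1 XNOR 1 = 1
y10 = I4 OR I3 = 1 OR 1 = 1
y11 = y1 XOR y9 = 1 XOR 1 = 0
y12 = y11 OR y5 = 0 OR 1 = 1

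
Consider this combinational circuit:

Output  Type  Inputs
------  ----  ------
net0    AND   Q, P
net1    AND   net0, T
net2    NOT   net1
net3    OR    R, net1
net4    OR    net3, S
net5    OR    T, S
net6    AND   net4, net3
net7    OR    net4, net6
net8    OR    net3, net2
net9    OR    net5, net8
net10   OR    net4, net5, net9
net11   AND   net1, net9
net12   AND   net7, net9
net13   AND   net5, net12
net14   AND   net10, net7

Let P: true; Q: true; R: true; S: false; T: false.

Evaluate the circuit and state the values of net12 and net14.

net12 = true; net14 = true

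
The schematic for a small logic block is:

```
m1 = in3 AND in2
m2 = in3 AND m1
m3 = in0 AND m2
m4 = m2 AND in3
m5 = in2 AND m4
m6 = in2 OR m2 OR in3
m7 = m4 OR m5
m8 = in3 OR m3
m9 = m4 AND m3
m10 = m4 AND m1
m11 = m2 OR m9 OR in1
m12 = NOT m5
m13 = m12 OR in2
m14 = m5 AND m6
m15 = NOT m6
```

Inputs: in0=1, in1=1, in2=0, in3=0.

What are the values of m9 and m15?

m1 = in3 AND in2 = 0 AND 0 = 0
m2 = in3 AND m1 = 0 AND 0 = 0
m3 = in0 AND m2 = 1 AND 0 = 0
m4 = m2 AND in3 = 0 AND 0 = 0
m6 = in2 OR m2 OR in3 = 0 OR 0 OR 0 = 0
m9 = m4 AND m3 = 0 AND 0 = 0
m15 = NOT m6 = NOT 0 = 1

m9 = 0, m15 = 1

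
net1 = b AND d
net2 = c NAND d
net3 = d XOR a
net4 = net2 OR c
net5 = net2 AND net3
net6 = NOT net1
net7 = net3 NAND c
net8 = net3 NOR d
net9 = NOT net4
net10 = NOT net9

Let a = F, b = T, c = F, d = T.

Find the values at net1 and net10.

net1 = b AND d = T AND T = T
net2 = c NAND d = F NAND T = T
net4 = net2 OR c = T OR F = T
net9 = NOT net4 = NOT T = F
net10 = NOT net9 = NOT F = T

net1 = T; net10 = T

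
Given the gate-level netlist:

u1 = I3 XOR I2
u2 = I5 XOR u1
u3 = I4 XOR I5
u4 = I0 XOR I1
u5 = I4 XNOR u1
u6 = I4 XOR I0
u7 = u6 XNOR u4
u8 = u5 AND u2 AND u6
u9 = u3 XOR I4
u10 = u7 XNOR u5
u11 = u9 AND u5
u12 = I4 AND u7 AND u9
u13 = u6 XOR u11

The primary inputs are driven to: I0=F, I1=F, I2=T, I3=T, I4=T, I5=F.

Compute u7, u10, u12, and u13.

u7 = F  u10 = T  u12 = F  u13 = T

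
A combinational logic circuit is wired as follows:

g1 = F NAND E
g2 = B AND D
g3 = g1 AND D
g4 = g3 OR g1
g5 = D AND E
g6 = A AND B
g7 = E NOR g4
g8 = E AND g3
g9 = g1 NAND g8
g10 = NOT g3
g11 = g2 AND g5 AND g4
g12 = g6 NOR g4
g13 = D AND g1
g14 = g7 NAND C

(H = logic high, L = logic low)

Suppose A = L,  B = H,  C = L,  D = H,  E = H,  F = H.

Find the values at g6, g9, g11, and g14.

g1 = F NAND E = H NAND H = L
g2 = B AND D = H AND H = H
g3 = g1 AND D = L AND H = L
g4 = g3 OR g1 = L OR L = L
g5 = D AND E = H AND H = H
g6 = A AND B = L AND H = L
g7 = E NOR g4 = H NOR L = L
g8 = E AND g3 = H AND L = L
g9 = g1 NAND g8 = L NAND L = H
g11 = g2 AND g5 AND g4 = H AND H AND L = L
g14 = g7 NAND C = L NAND L = H

g6 = L  g9 = H  g11 = L  g14 = H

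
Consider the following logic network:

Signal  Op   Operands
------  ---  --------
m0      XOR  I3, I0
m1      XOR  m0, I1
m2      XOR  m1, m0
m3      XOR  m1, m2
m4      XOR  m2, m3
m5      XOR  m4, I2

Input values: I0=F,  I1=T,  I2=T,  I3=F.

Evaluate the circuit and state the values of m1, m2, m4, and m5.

m0 = I3 XOR I0 = F XOR F = F
m1 = m0 XOR I1 = F XOR T = T
m2 = m1 XOR m0 = T XOR F = T
m3 = m1 XOR m2 = T XOR T = F
m4 = m2 XOR m3 = T XOR F = T
m5 = m4 XOR I2 = T XOR T = F

m1 = T  m2 = T  m4 = T  m5 = F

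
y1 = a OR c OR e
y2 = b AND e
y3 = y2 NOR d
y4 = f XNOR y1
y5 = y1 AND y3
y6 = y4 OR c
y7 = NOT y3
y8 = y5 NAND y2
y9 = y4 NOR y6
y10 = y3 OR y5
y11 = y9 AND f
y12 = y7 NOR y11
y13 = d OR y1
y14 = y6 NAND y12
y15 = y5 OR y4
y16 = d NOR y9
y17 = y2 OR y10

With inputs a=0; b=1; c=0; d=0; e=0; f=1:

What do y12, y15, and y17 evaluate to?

y12 = 0  y15 = 0  y17 = 1

y1 = a OR c OR e = 0 OR 0 OR 0 = 0
y2 = b AND e = 1 AND 0 = 0
y3 = y2 NOR d = 0 NOR 0 = 1
y4 = f XNOR y1 = 1 XNOR 0 = 0
y5 = y1 AND y3 = 0 AND 1 = 0
y6 = y4 OR c = 0 OR 0 = 0
y7 = NOT y3 = NOT 1 = 0
y9 = y4 NOR y6 = 0 NOR 0 = 1
y10 = y3 OR y5 = 1 OR 0 = 1
y11 = y9 AND f = 1 AND 1 = 1
y12 = y7 NOR y11 = 0 NOR 1 = 0
y15 = y5 OR y4 = 0 OR 0 = 0
y17 = y2 OR y10 = 0 OR 1 = 1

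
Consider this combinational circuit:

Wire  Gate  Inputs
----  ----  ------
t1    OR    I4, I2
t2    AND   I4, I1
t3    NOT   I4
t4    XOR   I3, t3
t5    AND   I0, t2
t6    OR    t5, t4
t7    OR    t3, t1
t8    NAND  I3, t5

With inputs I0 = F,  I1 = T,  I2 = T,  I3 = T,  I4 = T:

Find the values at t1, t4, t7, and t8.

t1 = T, t4 = T, t7 = T, t8 = T

t1 = I4 OR I2 = T OR T = T
t2 = I4 AND I1 = T AND T = T
t3 = NOT I4 = NOT T = F
t4 = I3 XOR t3 = T XOR F = T
t5 = I0 AND t2 = F AND T = F
t7 = t3 OR t1 = F OR T = T
t8 = I3 NAND t5 = T NAND F = T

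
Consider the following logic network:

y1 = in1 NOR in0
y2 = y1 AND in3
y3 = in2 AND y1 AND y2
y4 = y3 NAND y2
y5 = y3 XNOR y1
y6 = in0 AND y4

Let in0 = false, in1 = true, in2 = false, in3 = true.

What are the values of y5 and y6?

y5 = true, y6 = false

y1 = in1 NOR in0 = true NOR false = false
y2 = y1 AND in3 = false AND true = false
y3 = in2 AND y1 AND y2 = false AND false AND false = false
y4 = y3 NAND y2 = false NAND false = true
y5 = y3 XNOR y1 = false XNOR false = true
y6 = in0 AND y4 = false AND true = false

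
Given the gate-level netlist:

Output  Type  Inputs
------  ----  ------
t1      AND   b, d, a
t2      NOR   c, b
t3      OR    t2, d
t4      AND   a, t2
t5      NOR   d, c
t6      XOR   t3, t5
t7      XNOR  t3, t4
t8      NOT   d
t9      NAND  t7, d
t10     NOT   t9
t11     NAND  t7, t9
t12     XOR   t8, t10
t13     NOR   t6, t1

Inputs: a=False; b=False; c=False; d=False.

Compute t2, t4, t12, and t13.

t1 = b AND d AND a = False AND False AND False = False
t2 = c NOR b = False NOR False = True
t3 = t2 OR d = True OR False = True
t4 = a AND t2 = False AND True = False
t5 = d NOR c = False NOR False = True
t6 = t3 XOR t5 = True XOR True = False
t7 = t3 XNOR t4 = True XNOR False = False
t8 = NOT d = NOT False = True
t9 = t7 NAND d = False NAND False = True
t10 = NOT t9 = NOT True = False
t12 = t8 XOR t10 = True XOR False = True
t13 = t6 NOR t1 = False NOR False = True

t2 = True  t4 = False  t12 = True  t13 = True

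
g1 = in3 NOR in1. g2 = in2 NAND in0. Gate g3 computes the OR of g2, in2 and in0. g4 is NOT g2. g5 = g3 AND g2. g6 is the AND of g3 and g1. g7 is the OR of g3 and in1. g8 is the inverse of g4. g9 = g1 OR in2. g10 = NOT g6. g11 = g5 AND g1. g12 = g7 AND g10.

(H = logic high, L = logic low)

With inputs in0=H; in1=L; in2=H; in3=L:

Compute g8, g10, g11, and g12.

g8 = L, g10 = L, g11 = L, g12 = L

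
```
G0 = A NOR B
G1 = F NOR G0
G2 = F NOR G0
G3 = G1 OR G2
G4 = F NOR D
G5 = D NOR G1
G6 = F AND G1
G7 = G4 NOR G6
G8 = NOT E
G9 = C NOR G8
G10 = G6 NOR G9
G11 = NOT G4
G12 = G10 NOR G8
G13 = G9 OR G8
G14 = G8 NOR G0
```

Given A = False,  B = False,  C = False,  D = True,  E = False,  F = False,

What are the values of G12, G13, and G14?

G0 = A NOR B = False NOR False = True
G1 = F NOR G0 = False NOR True = False
G6 = F AND G1 = False AND False = False
G8 = NOT E = NOT False = True
G9 = C NOR G8 = False NOR True = False
G10 = G6 NOR G9 = False NOR False = True
G12 = G10 NOR G8 = True NOR True = False
G13 = G9 OR G8 = False OR True = True
G14 = G8 NOR G0 = True NOR True = False

G12 = False  G13 = True  G14 = False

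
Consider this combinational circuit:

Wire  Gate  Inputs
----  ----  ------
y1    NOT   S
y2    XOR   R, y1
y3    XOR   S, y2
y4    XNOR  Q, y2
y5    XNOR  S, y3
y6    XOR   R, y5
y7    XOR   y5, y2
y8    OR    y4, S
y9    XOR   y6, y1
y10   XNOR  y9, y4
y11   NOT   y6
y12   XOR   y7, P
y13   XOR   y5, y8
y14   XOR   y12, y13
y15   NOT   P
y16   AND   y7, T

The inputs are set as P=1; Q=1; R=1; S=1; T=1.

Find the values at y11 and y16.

y11 = 0, y16 = 1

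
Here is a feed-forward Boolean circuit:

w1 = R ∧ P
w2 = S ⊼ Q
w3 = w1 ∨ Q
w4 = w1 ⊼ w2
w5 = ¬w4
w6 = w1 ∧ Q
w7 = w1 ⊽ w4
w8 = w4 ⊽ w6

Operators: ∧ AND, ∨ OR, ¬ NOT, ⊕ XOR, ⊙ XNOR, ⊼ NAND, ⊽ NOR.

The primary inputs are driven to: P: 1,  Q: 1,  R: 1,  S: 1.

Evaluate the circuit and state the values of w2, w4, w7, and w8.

w1 = R AND P = 1 AND 1 = 1
w2 = S NAND Q = 1 NAND 1 = 0
w4 = w1 NAND w2 = 1 NAND 0 = 1
w6 = w1 AND Q = 1 AND 1 = 1
w7 = w1 NOR w4 = 1 NOR 1 = 0
w8 = w4 NOR w6 = 1 NOR 1 = 0

w2 = 0, w4 = 1, w7 = 0, w8 = 0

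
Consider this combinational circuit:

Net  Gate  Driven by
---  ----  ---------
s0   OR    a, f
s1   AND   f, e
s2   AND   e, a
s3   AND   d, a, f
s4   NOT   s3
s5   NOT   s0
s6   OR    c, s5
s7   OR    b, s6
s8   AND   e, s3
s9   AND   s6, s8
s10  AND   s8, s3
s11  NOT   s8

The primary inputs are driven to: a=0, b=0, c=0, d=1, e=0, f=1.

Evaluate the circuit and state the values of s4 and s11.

s4 = 1  s11 = 1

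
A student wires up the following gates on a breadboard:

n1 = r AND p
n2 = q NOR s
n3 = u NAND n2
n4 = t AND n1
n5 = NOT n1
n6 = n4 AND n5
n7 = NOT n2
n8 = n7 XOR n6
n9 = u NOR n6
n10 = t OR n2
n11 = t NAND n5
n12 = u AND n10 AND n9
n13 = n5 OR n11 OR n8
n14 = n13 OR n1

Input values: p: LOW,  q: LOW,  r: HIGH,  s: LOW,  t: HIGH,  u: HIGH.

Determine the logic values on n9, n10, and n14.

n1 = r AND p = HIGH AND LOW = LOW
n2 = q NOR s = LOW NOR LOW = HIGH
n4 = t AND n1 = HIGH AND LOW = LOW
n5 = NOT n1 = NOT LOW = HIGH
n6 = n4 AND n5 = LOW AND HIGH = LOW
n7 = NOT n2 = NOT HIGH = LOW
n8 = n7 XOR n6 = LOW XOR LOW = LOW
n9 = u NOR n6 = HIGH NOR LOW = LOW
n10 = t OR n2 = HIGH OR HIGH = HIGH
n11 = t NAND n5 = HIGH NAND HIGH = LOW
n13 = n5 OR n11 OR n8 = HIGH OR LOW OR LOW = HIGH
n14 = n13 OR n1 = HIGH OR LOW = HIGH

n9 = LOW, n10 = HIGH, n14 = HIGH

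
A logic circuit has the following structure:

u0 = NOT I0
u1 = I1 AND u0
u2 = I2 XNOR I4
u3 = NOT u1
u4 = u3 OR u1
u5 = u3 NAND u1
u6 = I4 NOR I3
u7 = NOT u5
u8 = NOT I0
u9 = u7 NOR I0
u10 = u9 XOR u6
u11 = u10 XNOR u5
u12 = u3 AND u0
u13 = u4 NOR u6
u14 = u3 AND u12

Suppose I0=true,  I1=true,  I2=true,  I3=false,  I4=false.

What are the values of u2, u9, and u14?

u2 = false; u9 = false; u14 = false

u0 = NOT I0 = NOT true = false
u1 = I1 AND u0 = true AND false = false
u2 = I2 XNOR I4 = true XNOR false = false
u3 = NOT u1 = NOT false = true
u5 = u3 NAND u1 = true NAND false = true
u7 = NOT u5 = NOT true = false
u9 = u7 NOR I0 = false NOR true = false
u12 = u3 AND u0 = true AND false = false
u14 = u3 AND u12 = true AND false = false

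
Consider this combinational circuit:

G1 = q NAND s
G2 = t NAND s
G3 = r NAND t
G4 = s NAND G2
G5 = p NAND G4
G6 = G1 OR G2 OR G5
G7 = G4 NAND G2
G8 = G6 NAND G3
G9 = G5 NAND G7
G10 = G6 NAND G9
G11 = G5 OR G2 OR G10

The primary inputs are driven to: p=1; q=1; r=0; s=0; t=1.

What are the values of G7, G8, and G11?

G7 = 0, G8 = 0, G11 = 1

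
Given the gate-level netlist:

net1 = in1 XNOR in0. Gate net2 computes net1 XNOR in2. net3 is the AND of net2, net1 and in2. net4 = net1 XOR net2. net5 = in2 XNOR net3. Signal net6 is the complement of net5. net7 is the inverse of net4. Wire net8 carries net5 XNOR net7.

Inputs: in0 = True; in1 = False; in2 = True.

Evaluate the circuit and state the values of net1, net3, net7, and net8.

net1 = False, net3 = False, net7 = True, net8 = False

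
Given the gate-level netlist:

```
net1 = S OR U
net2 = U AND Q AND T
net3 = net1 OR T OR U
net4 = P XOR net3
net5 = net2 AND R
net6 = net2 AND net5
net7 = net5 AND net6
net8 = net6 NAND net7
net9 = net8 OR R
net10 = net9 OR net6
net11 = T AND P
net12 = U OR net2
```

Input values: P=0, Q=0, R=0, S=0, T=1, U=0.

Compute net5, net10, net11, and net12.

net2 = U AND Q AND T = 0 AND 0 AND 1 = 0
net5 = net2 AND R = 0 AND 0 = 0
net6 = net2 AND net5 = 0 AND 0 = 0
net7 = net5 AND net6 = 0 AND 0 = 0
net8 = net6 NAND net7 = 0 NAND 0 = 1
net9 = net8 OR R = 1 OR 0 = 1
net10 = net9 OR net6 = 1 OR 0 = 1
net11 = T AND P = 1 AND 0 = 0
net12 = U OR net2 = 0 OR 0 = 0

net5 = 0, net10 = 1, net11 = 0, net12 = 0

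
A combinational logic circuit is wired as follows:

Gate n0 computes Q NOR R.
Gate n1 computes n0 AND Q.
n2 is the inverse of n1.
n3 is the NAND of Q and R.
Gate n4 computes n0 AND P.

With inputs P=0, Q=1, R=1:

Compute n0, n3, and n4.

n0 = 0, n3 = 0, n4 = 0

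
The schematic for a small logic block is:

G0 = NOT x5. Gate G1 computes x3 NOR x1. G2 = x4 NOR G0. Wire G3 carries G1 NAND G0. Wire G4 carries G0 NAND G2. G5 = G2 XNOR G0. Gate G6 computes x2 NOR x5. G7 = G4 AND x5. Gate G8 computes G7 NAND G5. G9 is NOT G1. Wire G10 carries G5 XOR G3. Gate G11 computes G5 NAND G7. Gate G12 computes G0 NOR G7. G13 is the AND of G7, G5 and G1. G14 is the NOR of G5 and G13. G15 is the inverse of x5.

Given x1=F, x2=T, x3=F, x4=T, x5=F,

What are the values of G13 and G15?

G0 = NOT x5 = NOT F = T
G1 = x3 NOR x1 = F NOR F = T
G2 = x4 NOR G0 = T NOR T = F
G4 = G0 NAND G2 = T NAND F = T
G5 = G2 XNOR G0 = F XNOR T = F
G7 = G4 AND x5 = T AND F = F
G13 = G7 AND G5 AND G1 = F AND F AND T = F
G15 = NOT x5 = NOT F = T

G13 = F, G15 = T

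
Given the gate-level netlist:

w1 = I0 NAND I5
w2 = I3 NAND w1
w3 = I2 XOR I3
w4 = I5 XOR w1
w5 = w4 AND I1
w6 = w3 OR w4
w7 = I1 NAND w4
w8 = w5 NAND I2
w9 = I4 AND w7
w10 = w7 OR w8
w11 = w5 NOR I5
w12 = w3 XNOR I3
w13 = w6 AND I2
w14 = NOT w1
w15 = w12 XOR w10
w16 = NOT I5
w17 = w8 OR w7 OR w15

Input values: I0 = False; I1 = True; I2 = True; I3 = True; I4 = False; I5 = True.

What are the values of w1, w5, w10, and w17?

w1 = I0 NAND I5 = False NAND True = True
w3 = I2 XOR I3 = True XOR True = False
w4 = I5 XOR w1 = True XOR True = False
w5 = w4 AND I1 = False AND True = False
w7 = I1 NAND w4 = True NAND False = True
w8 = w5 NAND I2 = False NAND True = True
w10 = w7 OR w8 = True OR True = True
w12 = w3 XNOR I3 = False XNOR True = False
w15 = w12 XOR w10 = False XOR True = True
w17 = w8 OR w7 OR w15 = True OR True OR True = True

w1 = True; w5 = False; w10 = True; w17 = True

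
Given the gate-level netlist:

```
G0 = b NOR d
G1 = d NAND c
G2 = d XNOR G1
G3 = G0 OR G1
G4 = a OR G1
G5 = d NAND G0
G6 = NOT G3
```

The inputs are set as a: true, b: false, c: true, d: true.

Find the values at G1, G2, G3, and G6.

G1 = false, G2 = false, G3 = false, G6 = true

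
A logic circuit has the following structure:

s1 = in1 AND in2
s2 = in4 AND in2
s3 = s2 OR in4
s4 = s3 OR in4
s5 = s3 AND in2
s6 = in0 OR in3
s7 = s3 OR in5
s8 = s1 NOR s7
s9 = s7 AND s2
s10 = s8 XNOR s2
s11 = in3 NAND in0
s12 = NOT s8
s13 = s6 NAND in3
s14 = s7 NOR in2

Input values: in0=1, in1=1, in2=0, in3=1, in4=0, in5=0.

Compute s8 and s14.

s1 = in1 AND in2 = 1 AND 0 = 0
s2 = in4 AND in2 = 0 AND 0 = 0
s3 = s2 OR in4 = 0 OR 0 = 0
s7 = s3 OR in5 = 0 OR 0 = 0
s8 = s1 NOR s7 = 0 NOR 0 = 1
s14 = s7 NOR in2 = 0 NOR 0 = 1

s8 = 1  s14 = 1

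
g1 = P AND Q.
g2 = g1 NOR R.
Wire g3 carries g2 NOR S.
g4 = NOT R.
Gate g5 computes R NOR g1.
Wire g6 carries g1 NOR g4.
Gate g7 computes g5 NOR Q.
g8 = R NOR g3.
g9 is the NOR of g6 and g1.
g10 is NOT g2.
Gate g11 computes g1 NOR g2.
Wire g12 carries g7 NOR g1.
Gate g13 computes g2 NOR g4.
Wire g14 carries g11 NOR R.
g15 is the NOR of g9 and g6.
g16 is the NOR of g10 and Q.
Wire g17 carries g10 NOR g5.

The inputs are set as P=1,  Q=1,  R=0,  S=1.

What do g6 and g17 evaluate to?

g6 = 0; g17 = 0

g1 = P AND Q = 1 AND 1 = 1
g2 = g1 NOR R = 1 NOR 0 = 0
g4 = NOT R = NOT 0 = 1
g5 = R NOR g1 = 0 NOR 1 = 0
g6 = g1 NOR g4 = 1 NOR 1 = 0
g10 = NOT g2 = NOT 0 = 1
g17 = g10 NOR g5 = 1 NOR 0 = 0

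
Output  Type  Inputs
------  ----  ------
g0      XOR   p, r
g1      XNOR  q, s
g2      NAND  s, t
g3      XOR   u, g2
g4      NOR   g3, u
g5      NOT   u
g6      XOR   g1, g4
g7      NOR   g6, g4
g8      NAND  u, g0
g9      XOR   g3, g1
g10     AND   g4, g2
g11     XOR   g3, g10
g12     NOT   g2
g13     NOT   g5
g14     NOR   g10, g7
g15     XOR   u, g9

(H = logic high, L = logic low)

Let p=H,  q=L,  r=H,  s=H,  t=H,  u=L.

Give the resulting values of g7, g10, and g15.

g7 = L, g10 = L, g15 = L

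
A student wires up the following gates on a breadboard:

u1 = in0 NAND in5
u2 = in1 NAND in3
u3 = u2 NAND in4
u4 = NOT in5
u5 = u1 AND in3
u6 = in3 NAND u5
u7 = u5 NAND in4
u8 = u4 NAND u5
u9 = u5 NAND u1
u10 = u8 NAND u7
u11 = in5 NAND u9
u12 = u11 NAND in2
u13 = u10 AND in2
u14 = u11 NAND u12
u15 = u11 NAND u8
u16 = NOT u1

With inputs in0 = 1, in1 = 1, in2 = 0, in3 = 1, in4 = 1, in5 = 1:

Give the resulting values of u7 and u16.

u7 = 1  u16 = 1

u1 = in0 NAND in5 = 1 NAND 1 = 0
u5 = u1 AND in3 = 0 AND 1 = 0
u7 = u5 NAND in4 = 0 NAND 1 = 1
u16 = NOT u1 = NOT 0 = 1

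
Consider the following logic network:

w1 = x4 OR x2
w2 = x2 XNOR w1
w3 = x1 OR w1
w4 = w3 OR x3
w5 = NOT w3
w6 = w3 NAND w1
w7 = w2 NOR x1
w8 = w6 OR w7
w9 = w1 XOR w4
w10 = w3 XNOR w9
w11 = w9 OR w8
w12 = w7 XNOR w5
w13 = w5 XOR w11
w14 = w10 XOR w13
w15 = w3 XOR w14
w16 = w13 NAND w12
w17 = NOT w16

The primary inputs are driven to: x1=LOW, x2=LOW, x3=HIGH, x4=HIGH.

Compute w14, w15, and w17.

w1 = x4 OR x2 = HIGH OR LOW = HIGH
w2 = x2 XNOR w1 = LOW XNOR HIGH = LOW
w3 = x1 OR w1 = LOW OR HIGH = HIGH
w4 = w3 OR x3 = HIGH OR HIGH = HIGH
w5 = NOT w3 = NOT HIGH = LOW
w6 = w3 NAND w1 = HIGH NAND HIGH = LOW
w7 = w2 NOR x1 = LOW NOR LOW = HIGH
w8 = w6 OR w7 = LOW OR HIGH = HIGH
w9 = w1 XOR w4 = HIGH XOR HIGH = LOW
w10 = w3 XNOR w9 = HIGH XNOR LOW = LOW
w11 = w9 OR w8 = LOW OR HIGH = HIGH
w12 = w7 XNOR w5 = HIGH XNOR LOW = LOW
w13 = w5 XOR w11 = LOW XOR HIGH = HIGH
w14 = w10 XOR w13 = LOW XOR HIGH = HIGH
w15 = w3 XOR w14 = HIGH XOR HIGH = LOW
w16 = w13 NAND w12 = HIGH NAND LOW = HIGH
w17 = NOT w16 = NOT HIGH = LOW

w14 = HIGH  w15 = LOW  w17 = LOW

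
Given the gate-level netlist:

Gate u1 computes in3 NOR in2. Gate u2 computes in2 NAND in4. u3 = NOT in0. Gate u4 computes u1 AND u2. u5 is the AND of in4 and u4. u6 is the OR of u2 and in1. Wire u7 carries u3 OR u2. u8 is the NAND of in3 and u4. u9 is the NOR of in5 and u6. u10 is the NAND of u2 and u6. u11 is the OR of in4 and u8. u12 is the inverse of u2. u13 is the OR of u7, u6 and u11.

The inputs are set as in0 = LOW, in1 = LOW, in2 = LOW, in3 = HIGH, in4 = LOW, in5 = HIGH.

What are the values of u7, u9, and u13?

u7 = HIGH, u9 = LOW, u13 = HIGH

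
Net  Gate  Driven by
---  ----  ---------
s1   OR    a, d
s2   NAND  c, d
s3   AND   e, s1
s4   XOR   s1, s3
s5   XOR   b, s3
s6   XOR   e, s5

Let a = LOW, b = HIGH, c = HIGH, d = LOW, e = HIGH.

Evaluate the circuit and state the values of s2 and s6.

s2 = HIGH, s6 = LOW

s1 = a OR d = LOW OR LOW = LOW
s2 = c NAND d = HIGH NAND LOW = HIGH
s3 = e AND s1 = HIGH AND LOW = LOW
s5 = b XOR s3 = HIGH XOR LOW = HIGH
s6 = e XOR s5 = HIGH XOR HIGH = LOW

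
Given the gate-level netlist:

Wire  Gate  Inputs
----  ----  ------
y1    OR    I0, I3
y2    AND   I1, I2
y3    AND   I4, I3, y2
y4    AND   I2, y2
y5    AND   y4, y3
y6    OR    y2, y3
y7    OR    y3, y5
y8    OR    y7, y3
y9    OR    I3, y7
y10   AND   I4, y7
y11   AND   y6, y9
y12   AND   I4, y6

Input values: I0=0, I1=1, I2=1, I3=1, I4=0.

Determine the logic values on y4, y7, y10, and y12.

y4 = 1; y7 = 0; y10 = 0; y12 = 0

y2 = I1 AND I2 = 1 AND 1 = 1
y3 = I4 AND I3 AND y2 = 0 AND 1 AND 1 = 0
y4 = I2 AND y2 = 1 AND 1 = 1
y5 = y4 AND y3 = 1 AND 0 = 0
y6 = y2 OR y3 = 1 OR 0 = 1
y7 = y3 OR y5 = 0 OR 0 = 0
y10 = I4 AND y7 = 0 AND 0 = 0
y12 = I4 AND y6 = 0 AND 1 = 0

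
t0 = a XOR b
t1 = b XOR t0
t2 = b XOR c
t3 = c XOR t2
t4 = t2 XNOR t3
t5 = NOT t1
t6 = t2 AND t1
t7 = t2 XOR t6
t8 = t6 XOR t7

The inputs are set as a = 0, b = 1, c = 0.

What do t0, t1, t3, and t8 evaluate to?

t0 = 1; t1 = 0; t3 = 1; t8 = 1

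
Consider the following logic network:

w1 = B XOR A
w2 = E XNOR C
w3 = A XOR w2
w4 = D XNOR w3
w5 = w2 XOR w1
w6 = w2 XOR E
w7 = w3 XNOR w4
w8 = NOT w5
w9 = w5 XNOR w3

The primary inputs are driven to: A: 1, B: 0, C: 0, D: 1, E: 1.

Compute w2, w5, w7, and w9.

w1 = B XOR A = 0 XOR 1 = 1
w2 = E XNOR C = 1 XNOR 0 = 0
w3 = A XOR w2 = 1 XOR 0 = 1
w4 = D XNOR w3 = 1 XNOR 1 = 1
w5 = w2 XOR w1 = 0 XOR 1 = 1
w7 = w3 XNOR w4 = 1 XNOR 1 = 1
w9 = w5 XNOR w3 = 1 XNOR 1 = 1

w2 = 0, w5 = 1, w7 = 1, w9 = 1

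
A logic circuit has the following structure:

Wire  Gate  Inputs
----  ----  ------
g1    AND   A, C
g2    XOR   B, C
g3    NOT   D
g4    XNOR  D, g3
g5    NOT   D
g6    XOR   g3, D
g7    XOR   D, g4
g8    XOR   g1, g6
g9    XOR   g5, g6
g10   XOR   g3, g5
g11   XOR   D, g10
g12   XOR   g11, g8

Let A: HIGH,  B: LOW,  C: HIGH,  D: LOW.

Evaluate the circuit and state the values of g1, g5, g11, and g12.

g1 = HIGH; g5 = HIGH; g11 = LOW; g12 = LOW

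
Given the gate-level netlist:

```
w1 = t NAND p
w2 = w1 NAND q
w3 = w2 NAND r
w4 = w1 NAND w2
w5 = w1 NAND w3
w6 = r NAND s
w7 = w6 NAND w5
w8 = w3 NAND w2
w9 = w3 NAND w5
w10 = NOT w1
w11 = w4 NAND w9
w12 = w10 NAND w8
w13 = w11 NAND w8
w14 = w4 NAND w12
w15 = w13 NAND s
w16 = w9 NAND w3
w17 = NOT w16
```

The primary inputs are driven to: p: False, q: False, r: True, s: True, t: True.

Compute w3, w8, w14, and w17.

w1 = t NAND p = True NAND False = True
w2 = w1 NAND q = True NAND False = True
w3 = w2 NAND r = True NAND True = False
w4 = w1 NAND w2 = True NAND True = False
w5 = w1 NAND w3 = True NAND False = True
w8 = w3 NAND w2 = False NAND True = True
w9 = w3 NAND w5 = False NAND True = True
w10 = NOT w1 = NOT True = False
w12 = w10 NAND w8 = False NAND True = True
w14 = w4 NAND w12 = False NAND True = True
w16 = w9 NAND w3 = True NAND False = True
w17 = NOT w16 = NOT True = False

w3 = False; w8 = True; w14 = True; w17 = False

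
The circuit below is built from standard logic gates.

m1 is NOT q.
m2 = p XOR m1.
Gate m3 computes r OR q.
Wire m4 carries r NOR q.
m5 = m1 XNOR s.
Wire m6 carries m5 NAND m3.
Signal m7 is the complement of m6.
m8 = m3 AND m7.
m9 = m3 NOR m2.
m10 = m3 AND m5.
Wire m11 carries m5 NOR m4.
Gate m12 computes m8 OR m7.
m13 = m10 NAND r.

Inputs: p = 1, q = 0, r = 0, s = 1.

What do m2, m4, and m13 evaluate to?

m1 = NOT q = NOT 0 = 1
m2 = p XOR m1 = 1 XOR 1 = 0
m3 = r OR q = 0 OR 0 = 0
m4 = r NOR q = 0 NOR 0 = 1
m5 = m1 XNOR s = 1 XNOR 1 = 1
m10 = m3 AND m5 = 0 AND 1 = 0
m13 = m10 NAND r = 0 NAND 0 = 1

m2 = 0  m4 = 1  m13 = 1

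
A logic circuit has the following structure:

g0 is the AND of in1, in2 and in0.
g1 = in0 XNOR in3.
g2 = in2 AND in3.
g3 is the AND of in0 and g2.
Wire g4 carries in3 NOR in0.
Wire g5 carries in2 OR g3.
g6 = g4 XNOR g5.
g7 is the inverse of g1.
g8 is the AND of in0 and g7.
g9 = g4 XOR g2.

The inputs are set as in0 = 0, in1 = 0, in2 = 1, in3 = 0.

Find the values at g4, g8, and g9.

g1 = in0 XNOR in3 = 0 XNOR 0 = 1
g2 = in2 AND in3 = 1 AND 0 = 0
g4 = in3 NOR in0 = 0 NOR 0 = 1
g7 = NOT g1 = NOT 1 = 0
g8 = in0 AND g7 = 0 AND 0 = 0
g9 = g4 XOR g2 = 1 XOR 0 = 1

g4 = 1, g8 = 0, g9 = 1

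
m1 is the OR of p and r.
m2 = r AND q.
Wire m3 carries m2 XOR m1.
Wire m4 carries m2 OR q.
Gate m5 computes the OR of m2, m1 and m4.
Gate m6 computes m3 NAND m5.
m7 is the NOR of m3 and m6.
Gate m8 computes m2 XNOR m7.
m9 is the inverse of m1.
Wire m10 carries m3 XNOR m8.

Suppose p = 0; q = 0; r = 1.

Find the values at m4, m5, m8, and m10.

m4 = 0; m5 = 1; m8 = 1; m10 = 1

m1 = p OR r = 0 OR 1 = 1
m2 = r AND q = 1 AND 0 = 0
m3 = m2 XOR m1 = 0 XOR 1 = 1
m4 = m2 OR q = 0 OR 0 = 0
m5 = m2 OR m1 OR m4 = 0 OR 1 OR 0 = 1
m6 = m3 NAND m5 = 1 NAND 1 = 0
m7 = m3 NOR m6 = 1 NOR 0 = 0
m8 = m2 XNOR m7 = 0 XNOR 0 = 1
m10 = m3 XNOR m8 = 1 XNOR 1 = 1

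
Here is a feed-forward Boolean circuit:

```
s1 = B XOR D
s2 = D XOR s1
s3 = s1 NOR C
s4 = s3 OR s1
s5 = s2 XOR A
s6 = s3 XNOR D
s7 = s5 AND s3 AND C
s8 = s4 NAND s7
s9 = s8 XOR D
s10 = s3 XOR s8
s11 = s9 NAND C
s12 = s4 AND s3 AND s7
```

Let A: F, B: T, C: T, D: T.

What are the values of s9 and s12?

s9 = F  s12 = F

s1 = B XOR D = T XOR T = F
s2 = D XOR s1 = T XOR F = T
s3 = s1 NOR C = F NOR T = F
s4 = s3 OR s1 = F OR F = F
s5 = s2 XOR A = T XOR F = T
s7 = s5 AND s3 AND C = T AND F AND T = F
s8 = s4 NAND s7 = F NAND F = T
s9 = s8 XOR D = T XOR T = F
s12 = s4 AND s3 AND s7 = F AND F AND F = F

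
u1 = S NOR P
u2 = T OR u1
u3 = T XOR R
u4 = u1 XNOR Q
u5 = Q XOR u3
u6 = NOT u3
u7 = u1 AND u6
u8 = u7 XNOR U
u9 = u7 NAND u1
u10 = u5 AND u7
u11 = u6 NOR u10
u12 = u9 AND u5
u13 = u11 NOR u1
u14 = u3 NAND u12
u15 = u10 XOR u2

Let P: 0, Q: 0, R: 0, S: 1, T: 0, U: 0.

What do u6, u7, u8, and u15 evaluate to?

u1 = S NOR P = 1 NOR 0 = 0
u2 = T OR u1 = 0 OR 0 = 0
u3 = T XOR R = 0 XOR 0 = 0
u5 = Q XOR u3 = 0 XOR 0 = 0
u6 = NOT u3 = NOT 0 = 1
u7 = u1 AND u6 = 0 AND 1 = 0
u8 = u7 XNOR U = 0 XNOR 0 = 1
u10 = u5 AND u7 = 0 AND 0 = 0
u15 = u10 XOR u2 = 0 XOR 0 = 0

u6 = 1, u7 = 0, u8 = 1, u15 = 0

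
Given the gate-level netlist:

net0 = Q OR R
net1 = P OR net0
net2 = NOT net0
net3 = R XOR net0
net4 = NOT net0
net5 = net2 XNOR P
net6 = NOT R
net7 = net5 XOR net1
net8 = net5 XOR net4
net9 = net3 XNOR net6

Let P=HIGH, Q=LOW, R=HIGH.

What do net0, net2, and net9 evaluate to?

net0 = Q OR R = LOW OR HIGH = HIGH
net2 = NOT net0 = NOT HIGH = LOW
net3 = R XOR net0 = HIGH XOR HIGH = LOW
net6 = NOT R = NOT HIGH = LOW
net9 = net3 XNOR net6 = LOW XNOR LOW = HIGH

net0 = HIGH, net2 = LOW, net9 = HIGH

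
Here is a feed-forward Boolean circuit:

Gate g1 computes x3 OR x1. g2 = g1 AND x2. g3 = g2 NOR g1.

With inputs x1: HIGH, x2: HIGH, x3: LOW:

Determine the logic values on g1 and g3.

g1 = HIGH, g3 = LOW

g1 = x3 OR x1 = LOW OR HIGH = HIGH
g2 = g1 AND x2 = HIGH AND HIGH = HIGH
g3 = g2 NOR g1 = HIGH NOR HIGH = LOW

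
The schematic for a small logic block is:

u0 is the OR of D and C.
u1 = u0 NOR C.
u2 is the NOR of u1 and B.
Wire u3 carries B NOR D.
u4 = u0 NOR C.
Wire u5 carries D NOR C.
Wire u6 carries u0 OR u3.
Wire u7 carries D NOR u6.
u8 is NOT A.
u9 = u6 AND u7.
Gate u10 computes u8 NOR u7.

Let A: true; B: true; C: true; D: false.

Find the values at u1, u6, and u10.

u1 = false  u6 = true  u10 = true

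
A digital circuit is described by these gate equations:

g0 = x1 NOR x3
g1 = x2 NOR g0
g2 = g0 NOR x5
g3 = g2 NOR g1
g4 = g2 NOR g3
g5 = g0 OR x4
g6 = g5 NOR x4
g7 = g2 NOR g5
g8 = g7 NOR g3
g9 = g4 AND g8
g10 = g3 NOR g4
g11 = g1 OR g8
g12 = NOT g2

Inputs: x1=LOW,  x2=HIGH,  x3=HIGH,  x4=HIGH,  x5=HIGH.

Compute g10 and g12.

g0 = x1 NOR x3 = LOW NOR HIGH = LOW
g1 = x2 NOR g0 = HIGH NOR LOW = LOW
g2 = g0 NOR x5 = LOW NOR HIGH = LOW
g3 = g2 NOR g1 = LOW NOR LOW = HIGH
g4 = g2 NOR g3 = LOW NOR HIGH = LOW
g10 = g3 NOR g4 = HIGH NOR LOW = LOW
g12 = NOT g2 = NOT LOW = HIGH

g10 = LOW; g12 = HIGH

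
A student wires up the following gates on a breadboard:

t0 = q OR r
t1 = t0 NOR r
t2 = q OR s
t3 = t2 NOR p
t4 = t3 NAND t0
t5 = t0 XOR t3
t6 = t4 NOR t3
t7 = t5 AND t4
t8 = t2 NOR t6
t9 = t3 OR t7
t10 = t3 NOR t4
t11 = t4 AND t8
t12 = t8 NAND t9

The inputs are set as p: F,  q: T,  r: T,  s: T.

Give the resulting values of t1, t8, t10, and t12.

t1 = F, t8 = F, t10 = F, t12 = T

t0 = q OR r = T OR T = T
t1 = t0 NOR r = T NOR T = F
t2 = q OR s = T OR T = T
t3 = t2 NOR p = T NOR F = F
t4 = t3 NAND t0 = F NAND T = T
t5 = t0 XOR t3 = T XOR F = T
t6 = t4 NOR t3 = T NOR F = F
t7 = t5 AND t4 = T AND T = T
t8 = t2 NOR t6 = T NOR F = F
t9 = t3 OR t7 = F OR T = T
t10 = t3 NOR t4 = F NOR T = F
t12 = t8 NAND t9 = F NAND T = T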